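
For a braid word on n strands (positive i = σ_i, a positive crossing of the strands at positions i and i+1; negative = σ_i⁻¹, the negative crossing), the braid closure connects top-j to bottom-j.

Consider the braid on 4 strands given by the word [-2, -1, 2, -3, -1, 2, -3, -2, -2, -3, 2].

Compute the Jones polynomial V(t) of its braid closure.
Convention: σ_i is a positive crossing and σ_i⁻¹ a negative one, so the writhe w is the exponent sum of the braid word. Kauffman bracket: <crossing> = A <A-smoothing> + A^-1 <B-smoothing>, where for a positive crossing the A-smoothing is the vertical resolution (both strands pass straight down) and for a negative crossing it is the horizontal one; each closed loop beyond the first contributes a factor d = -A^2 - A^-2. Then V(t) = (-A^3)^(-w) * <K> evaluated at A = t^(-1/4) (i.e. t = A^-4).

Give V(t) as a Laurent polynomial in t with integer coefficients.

The presented braid s2^-1 s1^-1 s2 s3^-1 s1^-1 s2 s3^-1 s2^-1 s2^-1 s3^-1 s2 on 4 strands reduces by inverse Markov moves (closure unchanged at each step):
  Deconjugate: the word is γ·β·γ⁻¹ with γ = s2^-1 (prefix) and γ⁻¹ = s2 (suffix); strip both.
Reduced to β = s1^-1 s2 s3^-1 s1^-1 s2 s3^-1 s2^-1 s2^-1 s3^-1 on 4 strands, 9 crossings.
Compute on β:
Braid: s1^-1 s2 s3^-1 s1^-1 s2 s3^-1 s2^-1 s2^-1 s3^-1 on 4 strands, 9 crossings.
Writhe w = (#positive) - (#negative) = 2 - 7 = -5.
Enumerate smoothing states for the bracket polynomial. There are 2^9 = 512 states.
Each crossing splits two ways (0=vertical, 1=horizontal). The state's weight is A^(#A-smoothings - #B-smoothings) * d^(loops - 1).
Tabulate the states by total A-exponent and number of loops L (A-exp: L × count):
  A^9: L=5 ×1
  A^7: L=4 ×9
  A^5: L=3 ×33, L=5 ×3
  A^3: L=2 ×59, L=4 ×25
  A^1: L=1 ×42, L=3 ×80, L=5 ×4
  A^-1: L=2 ×93, L=4 ×33
  A^-3: L=1 ×19, L=3 ×58, L=5 ×7
  A^-5: L=2 ×19, L=4 ×16, L=6 ×1
  A^-7: L=3 ×7, L=5 ×2
  A^-9: L=4 ×1
Each group contributes A^e * Σ count * d^(L-1):
Powers of d = -A^2 - A^-2: d^2 = A^4 + 2 + A^-4; d^3 = -A^6 - 3*A^2 - 3*A^-2 - A^-6; d^4 = A^8 + 4*A^4 + 6 + 4*A^-4 + A^-8; d^5 = -A^10 - 5*A^6 - 10*A^2 - 10*A^-2 - 5*A^-6 - A^-10.
  A^9 * (d^4) = A^17 + 4*A^13 + 6*A^9 + 4*A^5 + A
  A^7 * (9*d^3) = -9*A^13 - 27*A^9 - 27*A^5 - 9*A
  A^5 * (33*d^2 + 3*d^4) = 3*A^13 + 45*A^9 + 84*A^5 + 45*A + 3*A^-3
  A^3 * (59*d + 25*d^3) = -25*A^9 - 134*A^5 - 134*A - 25*A^-3
  A^1 * (42 + 80*d^2 + 4*d^4) = 4*A^9 + 96*A^5 + 226*A + 96*A^-3 + 4*A^-7
  A^-1 * (93*d + 33*d^3) = -33*A^5 - 192*A - 192*A^-3 - 33*A^-7
  A^-3 * (19 + 58*d^2 + 7*d^4) = 7*A^5 + 86*A + 177*A^-3 + 86*A^-7 + 7*A^-11
  A^-5 * (19*d + 16*d^3 + d^5) = -A^5 - 21*A - 77*A^-3 - 77*A^-7 - 21*A^-11 - A^-15
  A^-7 * (7*d^2 + 2*d^4) = 2*A + 15*A^-3 + 26*A^-7 + 15*A^-11 + 2*A^-15
  A^-9 * (d^3) = -A^-3 - 3*A^-7 - 3*A^-11 - A^-15
Summing the groups: <K> = A^17 - 2*A^13 + 3*A^9 - 4*A^5 + 4*A - 4*A^-3 + 3*A^-7 - 2*A^-11
Normalise by the writhe: (-A^3)^(-w) = (-A^3)^(5) = -A^15, so f(A) = -A^15 * <K> = -A^32 + 2*A^28 - 3*A^24 + 4*A^20 - 4*A^16 + 4*A^12 - 3*A^8 + 2*A^4.
Substitute A = t^(-1/4), i.e. A^e → t^(-e/4): V(t) = 2*t^-1 - 3*t^-2 + 4*t^-3 - 4*t^-4 + 4*t^-5 - 3*t^-6 + 2*t^-7 - t^-8

Answer: 2*t^-1 - 3*t^-2 + 4*t^-3 - 4*t^-4 + 4*t^-5 - 3*t^-6 + 2*t^-7 - t^-8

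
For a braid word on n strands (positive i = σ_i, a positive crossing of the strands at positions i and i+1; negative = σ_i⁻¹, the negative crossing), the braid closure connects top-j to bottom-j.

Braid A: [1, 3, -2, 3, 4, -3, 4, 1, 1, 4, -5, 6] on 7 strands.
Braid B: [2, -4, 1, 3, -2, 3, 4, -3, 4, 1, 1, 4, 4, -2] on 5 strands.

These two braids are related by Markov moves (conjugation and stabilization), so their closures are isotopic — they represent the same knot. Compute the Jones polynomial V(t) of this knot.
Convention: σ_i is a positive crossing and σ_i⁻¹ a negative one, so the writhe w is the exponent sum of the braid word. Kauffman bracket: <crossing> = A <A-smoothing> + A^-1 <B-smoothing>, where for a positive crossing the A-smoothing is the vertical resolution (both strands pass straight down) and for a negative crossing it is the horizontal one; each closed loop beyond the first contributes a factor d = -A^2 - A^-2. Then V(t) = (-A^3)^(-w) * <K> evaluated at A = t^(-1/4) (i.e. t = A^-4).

t^10 - 2*t^9 + 2*t^8 - 4*t^7 + 4*t^6 - 3*t^5 + 3*t^4 - t^3 + t^2

Derivation:
Markov-equivalent braids have isotopic closures, hence identical knot invariants. Strip the Markov moves from each word to reach a common short braid β, then compute V(t) once on β.
Braid A: s1 s3 s2^-1 s3 s4 s3^-1 s4 s1 s1 s4 s5^-1 s6 on 7 strands reduces by inverse Markov moves (closure unchanged at each step):
  Destabilize: the word has the form β·s6 where s6 occurs only as the final letter (β ∈ B_6); drop it and the last strand → 6 strands.
  Destabilize: the word has the form β·s5^-1 where s5^-1 occurs only as the final letter (β ∈ B_5); drop it and the last strand → 5 strands.
Reduced to β = s1 s3 s2^-1 s3 s4 s3^-1 s4 s1 s1 s4 on 5 strands, 10 crossings.
Braid B: s2 s4^-1 s1 s3 s2^-1 s3 s4 s3^-1 s4 s1 s1 s4 s4 s2^-1 on 5 strands reduces by inverse Markov moves (closure unchanged at each step):
  Deconjugate: the word is γ·β·γ⁻¹ with γ = s2 s4^-1 (prefix) and γ⁻¹ = s4 s2^-1 (suffix); strip both.
Reduced to β = s1 s3 s2^-1 s3 s4 s3^-1 s4 s1 s1 s4 on 5 strands, 10 crossings.
Both give the same β = s1 s3 s2^-1 s3 s4 s3^-1 s4 s1 s1 s4 on 5 strands, so one state sum suffices:
Braid: s1 s3 s2^-1 s3 s4 s3^-1 s4 s1 s1 s4 on 5 strands, 10 crossings.
Writhe w = (#positive) - (#negative) = 8 - 2 = 6.
Computing the Kauffman bracket via state sum. There are 2^10 = 1024 states.
Smooth each crossing (0=||, 1=⌣⌢); contribution A^(Σ sign_k(1-2s_k)) * d^(L-1).
Tabulate the states by total A-exponent and number of loops L (A-exp: L × count):
  A^10: L=3 ×1
  A^8: L=2 ×6, L=4 ×4
  A^6: L=1 ×9, L=3 ×32, L=5 ×4
  A^4: L=2 ×70, L=4 ×49, L=6 ×1
  A^2: L=1 ×30, L=3 ×149, L=5 ×31
  A^0: L=2 ×99, L=4 ×144, L=6 ×9
  A^-2: L=3 ×136, L=5 ×73, L=7 ×1
  A^-4: L=4 ×101, L=6 ×19
  A^-6: L=5 ×43, L=7 ×2
  A^-8: L=6 ×10
  A^-10: L=7 ×1
Each group contributes A^e * Σ count * d^(L-1):
Powers of d = -A^2 - A^-2: d^2 = A^4 + 2 + A^-4; d^3 = -A^6 - 3*A^2 - 3*A^-2 - A^-6; d^4 = A^8 + 4*A^4 + 6 + 4*A^-4 + A^-8; d^5 = -A^10 - 5*A^6 - 10*A^2 - 10*A^-2 - 5*A^-6 - A^-10; d^6 = A^12 + 6*A^8 + 15*A^4 + 20 + 15*A^-4 + 6*A^-8 + A^-12.
  A^10 * (d^2) = A^14 + 2*A^10 + A^6
  A^8 * (6*d + 4*d^3) = -4*A^14 - 18*A^10 - 18*A^6 - 4*A^2
  A^6 * (9 + 32*d^2 + 4*d^4) = 4*A^14 + 48*A^10 + 97*A^6 + 48*A^2 + 4*A^-2
  A^4 * (70*d + 49*d^3 + d^5) = -A^14 - 54*A^10 - 227*A^6 - 227*A^2 - 54*A^-2 - A^-6
  A^2 * (30 + 149*d^2 + 31*d^4) = 31*A^10 + 273*A^6 + 514*A^2 + 273*A^-2 + 31*A^-6
  A^0 * (99*d + 144*d^3 + 9*d^5) = -9*A^10 - 189*A^6 - 621*A^2 - 621*A^-2 - 189*A^-6 - 9*A^-10
  A^-2 * (136*d^2 + 73*d^4 + d^6) = A^10 + 79*A^6 + 443*A^2 + 730*A^-2 + 443*A^-6 + 79*A^-10 + A^-14
  A^-4 * (101*d^3 + 19*d^5) = -19*A^6 - 196*A^2 - 493*A^-2 - 493*A^-6 - 196*A^-10 - 19*A^-14
  A^-6 * (43*d^4 + 2*d^6) = 2*A^6 + 55*A^2 + 202*A^-2 + 298*A^-6 + 202*A^-10 + 55*A^-14 + 2*A^-18
  A^-8 * (10*d^5) = -10*A^2 - 50*A^-2 - 100*A^-6 - 100*A^-10 - 50*A^-14 - 10*A^-18
  A^-10 * (d^6) = A^2 + 6*A^-2 + 15*A^-6 + 20*A^-10 + 15*A^-14 + 6*A^-18 + A^-22
Summing the groups: <K> = A^10 - A^6 + 3*A^2 - 3*A^-2 + 4*A^-6 - 4*A^-10 + 2*A^-14 - 2*A^-18 + A^-22
Normalise by the writhe: (-A^3)^(-w) = (-A^3)^(-6) = A^-18, so f(A) = A^-18 * <K> = A^-8 - A^-12 + 3*A^-16 - 3*A^-20 + 4*A^-24 - 4*A^-28 + 2*A^-32 - 2*A^-36 + A^-40.
Substitute A = t^(-1/4), i.e. A^e → t^(-e/4): V(t) = t^10 - 2*t^9 + 2*t^8 - 4*t^7 + 4*t^6 - 3*t^5 + 3*t^4 - t^3 + t^2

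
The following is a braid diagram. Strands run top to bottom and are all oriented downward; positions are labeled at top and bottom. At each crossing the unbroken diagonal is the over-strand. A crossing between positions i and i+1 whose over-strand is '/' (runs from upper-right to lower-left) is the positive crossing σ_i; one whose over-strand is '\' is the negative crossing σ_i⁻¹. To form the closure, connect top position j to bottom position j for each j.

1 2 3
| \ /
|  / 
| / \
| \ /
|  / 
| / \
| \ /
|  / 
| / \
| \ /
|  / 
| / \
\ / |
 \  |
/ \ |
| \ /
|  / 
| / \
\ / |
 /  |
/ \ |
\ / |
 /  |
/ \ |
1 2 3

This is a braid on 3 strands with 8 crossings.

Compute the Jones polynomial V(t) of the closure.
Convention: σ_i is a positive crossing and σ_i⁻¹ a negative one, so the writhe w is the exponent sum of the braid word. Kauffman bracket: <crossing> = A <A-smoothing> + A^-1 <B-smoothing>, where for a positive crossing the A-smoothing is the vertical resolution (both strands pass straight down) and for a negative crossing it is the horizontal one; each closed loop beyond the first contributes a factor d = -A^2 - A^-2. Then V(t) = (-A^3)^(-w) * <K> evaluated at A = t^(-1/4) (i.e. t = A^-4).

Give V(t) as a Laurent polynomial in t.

Reading the diagram top to bottom ('/'-over between positions i,i+1 = s_i, '\'-over = s_i^-1): braid word = s2 s2 s2 s2 s1^-1 s2 s1 s1.
Braid: s2 s2 s2 s2 s1^-1 s2 s1 s1 on 3 strands, 8 crossings.
Writhe w = (#positive) - (#negative) = 7 - 1 = 6.
State-sum expansion of <K>. There are 2^8 = 256 states.
For each crossing: s=0 is the vertical smoothing, s=1 horizontal. Crossing k contributes A^(sign_k * (1 - 2*s_k)); loop factor d = -A^2 - A^-2.
Tabulate the states by total A-exponent and number of loops L (A-exp: L × count):
  A^8: L=2 ×1
  A^6: L=1 ×5, L=3 ×3
  A^4: L=2 ×27, L=4 ×1
  A^2: L=1 ×18, L=3 ×38
  A^0: L=2 ×41, L=4 ×29
  A^-2: L=3 ×44, L=5 ×12
  A^-4: L=4 ×26, L=6 ×2
  A^-6: L=5 ×8
  A^-8: L=6 ×1
Each group contributes A^e * Σ count * d^(L-1):
Powers of d = -A^2 - A^-2: d^2 = A^4 + 2 + A^-4; d^3 = -A^6 - 3*A^2 - 3*A^-2 - A^-6; d^4 = A^8 + 4*A^4 + 6 + 4*A^-4 + A^-8; d^5 = -A^10 - 5*A^6 - 10*A^2 - 10*A^-2 - 5*A^-6 - A^-10.
  A^8 * (d) = -A^10 - A^6
  A^6 * (5 + 3*d^2) = 3*A^10 + 11*A^6 + 3*A^2
  A^4 * (27*d + d^3) = -A^10 - 30*A^6 - 30*A^2 - A^-2
  A^2 * (18 + 38*d^2) = 38*A^6 + 94*A^2 + 38*A^-2
  A^0 * (41*d + 29*d^3) = -29*A^6 - 128*A^2 - 128*A^-2 - 29*A^-6
  A^-2 * (44*d^2 + 12*d^4) = 12*A^6 + 92*A^2 + 160*A^-2 + 92*A^-6 + 12*A^-10
  A^-4 * (26*d^3 + 2*d^5) = -2*A^6 - 36*A^2 - 98*A^-2 - 98*A^-6 - 36*A^-10 - 2*A^-14
  A^-6 * (8*d^4) = 8*A^2 + 32*A^-2 + 48*A^-6 + 32*A^-10 + 8*A^-14
  A^-8 * (d^5) = -A^2 - 5*A^-2 - 10*A^-6 - 10*A^-10 - 5*A^-14 - A^-18
Summing the groups: <K> = A^10 - A^6 + 2*A^2 - 2*A^-2 + 3*A^-6 - 2*A^-10 + A^-14 - A^-18
Normalise by the writhe: (-A^3)^(-w) = (-A^3)^(-6) = A^-18, so f(A) = A^-18 * <K> = A^-8 - A^-12 + 2*A^-16 - 2*A^-20 + 3*A^-24 - 2*A^-28 + A^-32 - A^-36.
Substitute A = t^(-1/4), i.e. A^e → t^(-e/4): V(t) = -t^9 + t^8 - 2*t^7 + 3*t^6 - 2*t^5 + 2*t^4 - t^3 + t^2

Answer: -t^9 + t^8 - 2*t^7 + 3*t^6 - 2*t^5 + 2*t^4 - t^3 + t^2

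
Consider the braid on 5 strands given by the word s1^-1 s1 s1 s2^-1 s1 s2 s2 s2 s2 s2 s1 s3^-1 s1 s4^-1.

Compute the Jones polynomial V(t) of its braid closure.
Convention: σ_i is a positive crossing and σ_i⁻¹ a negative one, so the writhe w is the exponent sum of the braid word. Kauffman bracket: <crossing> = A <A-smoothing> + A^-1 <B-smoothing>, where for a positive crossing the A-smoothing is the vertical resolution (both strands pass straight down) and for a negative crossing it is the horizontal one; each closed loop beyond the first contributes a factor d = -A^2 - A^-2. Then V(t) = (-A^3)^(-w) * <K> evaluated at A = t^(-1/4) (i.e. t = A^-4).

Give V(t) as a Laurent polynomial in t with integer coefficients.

-t^12 + 2*t^11 - 4*t^10 + 5*t^9 - 5*t^8 + 5*t^7 - 4*t^6 + 3*t^5 - t^4 + t^3

Derivation:
The presented braid s1^-1 s1 s1 s2^-1 s1 s2 s2 s2 s2 s2 s1 s3^-1 s1 s4^-1 on 5 strands reduces by inverse Markov moves (closure unchanged at each step):
  Destabilize: the word has the form β·s4^-1 where s4^-1 occurs only as the final letter (β ∈ B_4); drop it and the last strand → 4 strands.
  Deconjugate: the word is γ·β·γ⁻¹ with γ = s1^-1 (prefix) and γ⁻¹ = s1 (suffix); strip both.
  Destabilize: the word has the form β·s3^-1 where s3^-1 occurs only as the final letter (β ∈ B_3); drop it and the last strand → 3 strands.
Reduced to β = s1 s1 s2^-1 s1 s2 s2 s2 s2 s2 s1 on 3 strands, 10 crossings.
Compute on β:
Braid: s1 s1 s2^-1 s1 s2 s2 s2 s2 s2 s1 on 3 strands, 10 crossings.
Writhe w = (#positive) - (#negative) = 9 - 1 = 8.
State-sum expansion of <K>. There are 2^10 = 1024 states.
For each crossing: s=0 is the vertical smoothing, s=1 horizontal. Crossing k contributes A^(sign_k * (1 - 2*s_k)); loop factor d = -A^2 - A^-2.
Tabulate the states by total A-exponent and number of loops L (A-exp: L × count):
  A^10: L=2 ×1
  A^8: L=1 ×4, L=3 ×6
  A^6: L=2 ×35, L=4 ×10
  A^4: L=1 ×35, L=3 ×75, L=5 ×10
  A^2: L=2 ×115, L=4 ×90, L=6 ×5
  A^0: L=3 ×185, L=5 ×66, L=7 ×1
  A^-2: L=4 ×180, L=6 ×30
  A^-4: L=5 ×112, L=7 ×8
  A^-6: L=6 ×44, L=8 ×1
  A^-8: L=7 ×10
  A^-10: L=8 ×1
Each group contributes A^e * Σ count * d^(L-1):
Powers of d = -A^2 - A^-2: d^2 = A^4 + 2 + A^-4; d^3 = -A^6 - 3*A^2 - 3*A^-2 - A^-6; d^4 = A^8 + 4*A^4 + 6 + 4*A^-4 + A^-8; d^5 = -A^10 - 5*A^6 - 10*A^2 - 10*A^-2 - 5*A^-6 - A^-10; d^6 = A^12 + 6*A^8 + 15*A^4 + 20 + 15*A^-4 + 6*A^-8 + A^-12; d^7 = -A^14 - 7*A^10 - 21*A^6 - 35*A^2 - 35*A^-2 - 21*A^-6 - 7*A^-10 - A^-14.
  A^10 * (d) = -A^12 - A^8
  A^8 * (4 + 6*d^2) = 6*A^12 + 16*A^8 + 6*A^4
  A^6 * (35*d + 10*d^3) = -10*A^12 - 65*A^8 - 65*A^4 - 10
  A^4 * (35 + 75*d^2 + 10*d^4) = 10*A^12 + 115*A^8 + 245*A^4 + 115 + 10*A^-4
  A^2 * (115*d + 90*d^3 + 5*d^5) = -5*A^12 - 115*A^8 - 435*A^4 - 435 - 115*A^-4 - 5*A^-8
  A^0 * (185*d^2 + 66*d^4 + d^6) = A^12 + 72*A^8 + 464*A^4 + 786 + 464*A^-4 + 72*A^-8 + A^-12
  A^-2 * (180*d^3 + 30*d^5) = -30*A^8 - 330*A^4 - 840 - 840*A^-4 - 330*A^-8 - 30*A^-12
  A^-4 * (112*d^4 + 8*d^6) = 8*A^8 + 160*A^4 + 568 + 832*A^-4 + 568*A^-8 + 160*A^-12 + 8*A^-16
  A^-6 * (44*d^5 + d^7) = -A^8 - 51*A^4 - 241 - 475*A^-4 - 475*A^-8 - 241*A^-12 - 51*A^-16 - A^-20
  A^-8 * (10*d^6) = 10*A^4 + 60 + 150*A^-4 + 200*A^-8 + 150*A^-12 + 60*A^-16 + 10*A^-20
  A^-10 * (d^7) = -A^4 - 7 - 21*A^-4 - 35*A^-8 - 35*A^-12 - 21*A^-16 - 7*A^-20 - A^-24
Summing the groups: <K> = A^12 - A^8 + 3*A^4 - 4 + 5*A^-4 - 5*A^-8 + 5*A^-12 - 4*A^-16 + 2*A^-20 - A^-24
Normalise by the writhe: (-A^3)^(-w) = (-A^3)^(-8) = A^-24, so f(A) = A^-24 * <K> = A^-12 - A^-16 + 3*A^-20 - 4*A^-24 + 5*A^-28 - 5*A^-32 + 5*A^-36 - 4*A^-40 + 2*A^-44 - A^-48.
Substitute A = t^(-1/4), i.e. A^e → t^(-e/4): V(t) = -t^12 + 2*t^11 - 4*t^10 + 5*t^9 - 5*t^8 + 5*t^7 - 4*t^6 + 3*t^5 - t^4 + t^3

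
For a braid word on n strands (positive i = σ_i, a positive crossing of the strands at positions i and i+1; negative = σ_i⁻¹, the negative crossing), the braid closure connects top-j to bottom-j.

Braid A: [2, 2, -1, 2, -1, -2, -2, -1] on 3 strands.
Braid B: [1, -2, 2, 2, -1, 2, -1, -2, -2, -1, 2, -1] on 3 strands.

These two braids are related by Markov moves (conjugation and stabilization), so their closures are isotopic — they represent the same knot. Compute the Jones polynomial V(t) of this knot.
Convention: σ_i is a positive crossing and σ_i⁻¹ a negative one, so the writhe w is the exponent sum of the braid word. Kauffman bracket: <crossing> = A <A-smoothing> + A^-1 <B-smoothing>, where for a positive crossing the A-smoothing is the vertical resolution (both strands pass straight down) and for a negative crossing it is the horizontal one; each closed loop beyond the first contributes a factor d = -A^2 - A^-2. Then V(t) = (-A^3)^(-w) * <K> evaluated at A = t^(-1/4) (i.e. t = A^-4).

Markov-equivalent braids have isotopic closures, hence identical knot invariants. Strip the Markov moves from each word to reach a common short braid β, then compute V(t) once on β.
Braid A: s2 s2 s1^-1 s2 s1^-1 s2^-1 s2^-1 s1^-1 on 3 strands has no conjugating prefix/suffix or stabilization to strip; take β = s2 s2 s1^-1 s2 s1^-1 s2^-1 s2^-1 s1^-1.
Braid B: s1 s2^-1 s2 s2 s1^-1 s2 s1^-1 s2^-1 s2^-1 s1^-1 s2 s1^-1 on 3 strands reduces by inverse Markov moves (closure unchanged at each step):
  Deconjugate: the word is γ·β·γ⁻¹ with γ = s1 s2^-1 (prefix) and γ⁻¹ = s2 s1^-1 (suffix); strip both.
Reduced to β = s2 s2 s1^-1 s2 s1^-1 s2^-1 s2^-1 s1^-1 on 3 strands, 8 crossings.
Both give the same β = s2 s2 s1^-1 s2 s1^-1 s2^-1 s2^-1 s1^-1 on 3 strands, so one state sum suffices:
Braid: s2 s2 s1^-1 s2 s1^-1 s2^-1 s2^-1 s1^-1 on 3 strands, 8 crossings.
Writhe w = (#positive) - (#negative) = 3 - 5 = -2.
Enumerate smoothing states for the bracket polynomial. There are 2^8 = 256 states.
Each crossing splits two ways (0=vertical, 1=horizontal). The state's weight is A^(#A-smoothings - #B-smoothings) * d^(loops - 1).
Tabulate the states by total A-exponent and number of loops L (A-exp: L × count):
  A^8: L=4 ×1
  A^6: L=3 ×8
  A^4: L=2 ×23, L=4 ×5
  A^2: L=1 ×22, L=3 ×33, L=5 ×1
  A^0: L=2 ×52, L=4 ×18
  A^-2: L=1 ×13, L=3 ×37, L=5 ×6
  A^-4: L=2 ×14, L=4 ×13, L=6 ×1
  A^-6: L=3 ×6, L=5 ×2
  A^-8: L=4 ×1
Each group contributes A^e * Σ count * d^(L-1):
Powers of d = -A^2 - A^-2: d^2 = A^4 + 2 + A^-4; d^3 = -A^6 - 3*A^2 - 3*A^-2 - A^-6; d^4 = A^8 + 4*A^4 + 6 + 4*A^-4 + A^-8; d^5 = -A^10 - 5*A^6 - 10*A^2 - 10*A^-2 - 5*A^-6 - A^-10.
  A^8 * (d^3) = -A^14 - 3*A^10 - 3*A^6 - A^2
  A^6 * (8*d^2) = 8*A^10 + 16*A^6 + 8*A^2
  A^4 * (23*d + 5*d^3) = -5*A^10 - 38*A^6 - 38*A^2 - 5*A^-2
  A^2 * (22 + 33*d^2 + d^4) = A^10 + 37*A^6 + 94*A^2 + 37*A^-2 + A^-6
  A^0 * (52*d + 18*d^3) = -18*A^6 - 106*A^2 - 106*A^-2 - 18*A^-6
  A^-2 * (13 + 37*d^2 + 6*d^4) = 6*A^6 + 61*A^2 + 123*A^-2 + 61*A^-6 + 6*A^-10
  A^-4 * (14*d + 13*d^3 + d^5) = -A^6 - 18*A^2 - 63*A^-2 - 63*A^-6 - 18*A^-10 - A^-14
  A^-6 * (6*d^2 + 2*d^4) = 2*A^2 + 14*A^-2 + 24*A^-6 + 14*A^-10 + 2*A^-14
  A^-8 * (d^3) = -A^-2 - 3*A^-6 - 3*A^-10 - A^-14
Summing the groups: <K> = -A^14 + A^10 - A^6 + 2*A^2 - A^-2 + 2*A^-6 - A^-10
Normalise by the writhe: (-A^3)^(-w) = (-A^3)^(2) = A^6, so f(A) = A^6 * <K> = -A^20 + A^16 - A^12 + 2*A^8 - A^4 + 2 - A^-4.
Substitute A = t^(-1/4), i.e. A^e → t^(-e/4): V(t) = -t + 2 - t^-1 + 2*t^-2 - t^-3 + t^-4 - t^-5

Answer: -t + 2 - t^-1 + 2*t^-2 - t^-3 + t^-4 - t^-5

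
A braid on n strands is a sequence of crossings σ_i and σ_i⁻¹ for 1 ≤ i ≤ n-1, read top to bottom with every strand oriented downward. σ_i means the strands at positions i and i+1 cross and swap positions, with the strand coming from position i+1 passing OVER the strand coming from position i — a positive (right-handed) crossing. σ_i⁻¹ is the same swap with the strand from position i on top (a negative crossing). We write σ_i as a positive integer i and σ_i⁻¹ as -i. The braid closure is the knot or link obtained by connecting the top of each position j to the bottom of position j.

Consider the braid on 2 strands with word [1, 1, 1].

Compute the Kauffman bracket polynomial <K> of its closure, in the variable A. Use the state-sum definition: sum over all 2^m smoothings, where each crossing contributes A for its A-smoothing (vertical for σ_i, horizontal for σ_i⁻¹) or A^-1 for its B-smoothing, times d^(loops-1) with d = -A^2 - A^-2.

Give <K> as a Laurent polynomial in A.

Braid: s1 s1 s1 on 2 strands, 3 crossings.
Writhe w = (#positive) - (#negative) = 3 - 0 = 3.
Computing the Kauffman bracket via state sum. There are 2^3 = 8 states.
Each crossing splits two ways (0=vertical, 1=horizontal). The state's weight is A^(#A-smoothings - #B-smoothings) * d^(loops - 1).
  state 000: A-exp=+3, loops=2, term = A^3 * d^1
  state 001: A-exp=+1, loops=1, term = A^1 * d^0
  state 010: A-exp=+1, loops=1, term = A^1 * d^0
  state 011: A-exp=-1, loops=2, term = A^-1 * d^1
  state 100: A-exp=+1, loops=1, term = A^1 * d^0
  state 101: A-exp=-1, loops=2, term = A^-1 * d^1
  state 110: A-exp=-1, loops=2, term = A^-1 * d^1
  state 111: A-exp=-3, loops=3, term = A^-3 * d^2
Collect the terms by A-exponent (count of states per loop number):
Powers of d = -A^2 - A^-2: d^2 = A^4 + 2 + A^-4.
  A^3 * (d) = -A^5 - A
  A^1 * (3) = 3*A
  A^-1 * (3*d) = -3*A - 3*A^-3
  A^-3 * (d^2) = A + 2*A^-3 + A^-7
Summing the groups: <K> = -A^5 - A^-3 + A^-7

Answer: -A^5 - A^-3 + A^-7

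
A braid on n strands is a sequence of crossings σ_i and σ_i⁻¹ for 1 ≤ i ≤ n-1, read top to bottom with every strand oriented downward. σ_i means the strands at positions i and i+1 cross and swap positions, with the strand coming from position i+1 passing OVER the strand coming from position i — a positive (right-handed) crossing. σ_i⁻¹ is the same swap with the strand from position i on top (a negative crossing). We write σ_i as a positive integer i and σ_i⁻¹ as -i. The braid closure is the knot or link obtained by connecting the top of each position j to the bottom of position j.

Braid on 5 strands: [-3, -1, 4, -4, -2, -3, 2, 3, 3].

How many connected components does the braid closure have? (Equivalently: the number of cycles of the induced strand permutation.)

Track the strand permutation on 5 strands, starting from identity.
  step 1: s3^-1 swaps positions 3,4 -> [1 2 4 3 5]
  step 2: s1^-1 swaps positions 1,2 -> [2 1 4 3 5]
  step 3: s4 swaps positions 4,5 -> [2 1 4 5 3]
  step 4: s4^-1 swaps positions 4,5 -> [2 1 4 3 5]
  step 5: s2^-1 swaps positions 2,3 -> [2 4 1 3 5]
  step 6: s3^-1 swaps positions 3,4 -> [2 4 3 1 5]
  step 7: s2 swaps positions 2,3 -> [2 3 4 1 5]
  step 8: s3 swaps positions 3,4 -> [2 3 1 4 5]
  step 9: s3 swaps positions 3,4 -> [2 3 4 1 5]
Final permutation (position -> original strand): [2 3 4 1 5]
Closure components = cycle count of this permutation = 2.

Answer: 2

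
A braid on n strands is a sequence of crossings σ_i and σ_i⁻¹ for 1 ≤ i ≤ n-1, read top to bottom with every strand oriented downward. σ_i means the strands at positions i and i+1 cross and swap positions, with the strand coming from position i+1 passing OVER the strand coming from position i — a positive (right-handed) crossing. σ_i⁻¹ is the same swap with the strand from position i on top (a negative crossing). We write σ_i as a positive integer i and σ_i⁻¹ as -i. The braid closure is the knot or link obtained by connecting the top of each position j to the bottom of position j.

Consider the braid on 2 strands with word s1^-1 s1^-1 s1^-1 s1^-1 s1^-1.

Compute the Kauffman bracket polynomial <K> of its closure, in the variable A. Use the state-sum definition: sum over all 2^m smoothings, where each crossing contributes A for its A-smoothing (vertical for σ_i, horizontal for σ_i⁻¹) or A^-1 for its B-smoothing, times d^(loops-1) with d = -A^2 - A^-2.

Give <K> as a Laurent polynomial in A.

Braid: s1^-1 s1^-1 s1^-1 s1^-1 s1^-1 on 2 strands, 5 crossings.
Writhe w = (#positive) - (#negative) = 0 - 5 = -5.
State-sum expansion of <K>. There are 2^5 = 32 states.
For each crossing: s=0 is the vertical smoothing, s=1 horizontal. Crossing k contributes A^(sign_k * (1 - 2*s_k)); loop factor d = -A^2 - A^-2.
  state 00000: A-exp=-5, loops=2, term = A^-5 * d^1
  state 00001: A-exp=-3, loops=1, term = A^-3 * d^0
  state 00010: A-exp=-3, loops=1, term = A^-3 * d^0
  state 00011: A-exp=-1, loops=2, term = A^-1 * d^1
  state 00100: A-exp=-3, loops=1, term = A^-3 * d^0
  state 00101: A-exp=-1, loops=2, term = A^-1 * d^1
  state 00110: A-exp=-1, loops=2, term = A^-1 * d^1
  state 00111: A-exp=+1, loops=3, term = A^1 * d^2
  state 01000: A-exp=-3, loops=1, term = A^-3 * d^0
  state 01001: A-exp=-1, loops=2, term = A^-1 * d^1
  state 01010: A-exp=-1, loops=2, term = A^-1 * d^1
  state 01011: A-exp=+1, loops=3, term = A^1 * d^2
  state 01100: A-exp=-1, loops=2, term = A^-1 * d^1
  state 01101: A-exp=+1, loops=3, term = A^1 * d^2
  state 01110: A-exp=+1, loops=3, term = A^1 * d^2
  state 01111: A-exp=+3, loops=4, term = A^3 * d^3
  state 10000: A-exp=-3, loops=1, term = A^-3 * d^0
  state 10001: A-exp=-1, loops=2, term = A^-1 * d^1
  state 10010: A-exp=-1, loops=2, term = A^-1 * d^1
  state 10011: A-exp=+1, loops=3, term = A^1 * d^2
  state 10100: A-exp=-1, loops=2, term = A^-1 * d^1
  state 10101: A-exp=+1, loops=3, term = A^1 * d^2
  state 10110: A-exp=+1, loops=3, term = A^1 * d^2
  state 10111: A-exp=+3, loops=4, term = A^3 * d^3
  state 11000: A-exp=-1, loops=2, term = A^-1 * d^1
  state 11001: A-exp=+1, loops=3, term = A^1 * d^2
  state 11010: A-exp=+1, loops=3, term = A^1 * d^2
  state 11011: A-exp=+3, loops=4, term = A^3 * d^3
  state 11100: A-exp=+1, loops=3, term = A^1 * d^2
  state 11101: A-exp=+3, loops=4, term = A^3 * d^3
  state 11110: A-exp=+3, loops=4, term = A^3 * d^3
  state 11111: A-exp=+5, loops=5, term = A^5 * d^4
Collect the terms by A-exponent (count of states per loop number):
Powers of d = -A^2 - A^-2: d^2 = A^4 + 2 + A^-4; d^3 = -A^6 - 3*A^2 - 3*A^-2 - A^-6; d^4 = A^8 + 4*A^4 + 6 + 4*A^-4 + A^-8.
  A^5 * (d^4) = A^13 + 4*A^9 + 6*A^5 + 4*A + A^-3
  A^3 * (5*d^3) = -5*A^9 - 15*A^5 - 15*A - 5*A^-3
  A^1 * (10*d^2) = 10*A^5 + 20*A + 10*A^-3
  A^-1 * (10*d) = -10*A - 10*A^-3
  A^-3 * (5) = 5*A^-3
  A^-5 * (d) = -A^-3 - A^-7
Summing the groups: <K> = A^13 - A^9 + A^5 - A - A^-7

Answer: A^13 - A^9 + A^5 - A - A^-7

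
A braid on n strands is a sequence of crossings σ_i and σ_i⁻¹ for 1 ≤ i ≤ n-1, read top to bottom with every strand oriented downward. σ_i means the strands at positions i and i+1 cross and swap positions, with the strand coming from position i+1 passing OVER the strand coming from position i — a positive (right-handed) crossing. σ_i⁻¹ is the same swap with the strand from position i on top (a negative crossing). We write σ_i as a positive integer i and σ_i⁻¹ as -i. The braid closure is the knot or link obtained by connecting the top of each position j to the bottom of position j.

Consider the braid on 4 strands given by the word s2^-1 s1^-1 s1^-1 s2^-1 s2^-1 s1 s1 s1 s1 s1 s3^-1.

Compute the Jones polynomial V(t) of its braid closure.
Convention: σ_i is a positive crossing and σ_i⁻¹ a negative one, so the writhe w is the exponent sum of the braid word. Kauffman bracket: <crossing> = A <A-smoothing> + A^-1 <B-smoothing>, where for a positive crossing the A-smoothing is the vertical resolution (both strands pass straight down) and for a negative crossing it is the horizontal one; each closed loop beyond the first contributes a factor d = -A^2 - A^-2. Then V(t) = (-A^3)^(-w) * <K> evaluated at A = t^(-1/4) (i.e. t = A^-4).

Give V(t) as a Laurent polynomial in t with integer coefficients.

The presented braid s2^-1 s1^-1 s1^-1 s2^-1 s2^-1 s1 s1 s1 s1 s1 s3^-1 on 4 strands reduces by inverse Markov moves (closure unchanged at each step):
  Destabilize: the word has the form β·s3^-1 where s3^-1 occurs only as the final letter (β ∈ B_3); drop it and the last strand → 3 strands.
Reduced to β = s2^-1 s1^-1 s1^-1 s2^-1 s2^-1 s1 s1 s1 s1 s1 on 3 strands, 10 crossings.
Compute on β:
Braid: s2^-1 s1^-1 s1^-1 s2^-1 s2^-1 s1 s1 s1 s1 s1 on 3 strands, 10 crossings.
Writhe w = (#positive) - (#negative) = 5 - 5 = 0.
Enumerate smoothing states for the bracket polynomial. There are 2^10 = 1024 states.
Smooth each crossing (0=||, 1=⌣⌢); contribution A^(Σ sign_k(1-2s_k)) * d^(L-1).
Tabulate the states by total A-exponent and number of loops L (A-exp: L × count):
  A^10: L=4 ×1
  A^8: L=3 ×10
  A^6: L=2 ×29, L=4 ×16
  A^4: L=1 ×26, L=3 ×74, L=5 ×20
  A^2: L=2 ×90, L=4 ×105, L=6 ×15
  A^0: L=1 ×15, L=3 ×141, L=5 ×90, L=7 ×6
  A^-2: L=2 ×35, L=4 ×130, L=6 ×44, L=8 ×1
  A^-4: L=3 ×40, L=5 ×69, L=7 ×11
  A^-6: L=4 ×25, L=6 ×19, L=8 ×1
  A^-8: L=5 ×8, L=7 ×2
  A^-10: L=6 ×1
Each group contributes A^e * Σ count * d^(L-1):
Powers of d = -A^2 - A^-2: d^2 = A^4 + 2 + A^-4; d^3 = -A^6 - 3*A^2 - 3*A^-2 - A^-6; d^4 = A^8 + 4*A^4 + 6 + 4*A^-4 + A^-8; d^5 = -A^10 - 5*A^6 - 10*A^2 - 10*A^-2 - 5*A^-6 - A^-10; d^6 = A^12 + 6*A^8 + 15*A^4 + 20 + 15*A^-4 + 6*A^-8 + A^-12; d^7 = -A^14 - 7*A^10 - 21*A^6 - 35*A^2 - 35*A^-2 - 21*A^-6 - 7*A^-10 - A^-14.
  A^10 * (d^3) = -A^16 - 3*A^12 - 3*A^8 - A^4
  A^8 * (10*d^2) = 10*A^12 + 20*A^8 + 10*A^4
  A^6 * (29*d + 16*d^3) = -16*A^12 - 77*A^8 - 77*A^4 - 16
  A^4 * (26 + 74*d^2 + 20*d^4) = 20*A^12 + 154*A^8 + 294*A^4 + 154 + 20*A^-4
  A^2 * (90*d + 105*d^3 + 15*d^5) = -15*A^12 - 180*A^8 - 555*A^4 - 555 - 180*A^-4 - 15*A^-8
  A^0 * (15 + 141*d^2 + 90*d^4 + 6*d^6) = 6*A^12 + 126*A^8 + 591*A^4 + 957 + 591*A^-4 + 126*A^-8 + 6*A^-12
  A^-2 * (35*d + 130*d^3 + 44*d^5 + d^7) = -A^12 - 51*A^8 - 371*A^4 - 900 - 900*A^-4 - 371*A^-8 - 51*A^-12 - A^-16
  A^-4 * (40*d^2 + 69*d^4 + 11*d^6) = 11*A^8 + 135*A^4 + 481 + 714*A^-4 + 481*A^-8 + 135*A^-12 + 11*A^-16
  A^-6 * (25*d^3 + 19*d^5 + d^7) = -A^8 - 26*A^4 - 141 - 300*A^-4 - 300*A^-8 - 141*A^-12 - 26*A^-16 - A^-20
  A^-8 * (8*d^4 + 2*d^6) = 2*A^4 + 20 + 62*A^-4 + 88*A^-8 + 62*A^-12 + 20*A^-16 + 2*A^-20
  A^-10 * (d^5) = -1 - 5*A^-4 - 10*A^-8 - 10*A^-12 - 5*A^-16 - A^-20
Summing the groups: <K> = -A^16 + A^12 - A^8 + 2*A^4 - 1 + 2*A^-4 - A^-8 + A^-12 - A^-16
Normalise by the writhe: (-A^3)^(-w) = (-A^3)^(0) = 1, so f(A) = 1 * <K> = -A^16 + A^12 - A^8 + 2*A^4 - 1 + 2*A^-4 - A^-8 + A^-12 - A^-16.
Substitute A = t^(-1/4), i.e. A^e → t^(-e/4): V(t) = -t^4 + t^3 - t^2 + 2*t - 1 + 2*t^-1 - t^-2 + t^-3 - t^-4

Answer: -t^4 + t^3 - t^2 + 2*t - 1 + 2*t^-1 - t^-2 + t^-3 - t^-4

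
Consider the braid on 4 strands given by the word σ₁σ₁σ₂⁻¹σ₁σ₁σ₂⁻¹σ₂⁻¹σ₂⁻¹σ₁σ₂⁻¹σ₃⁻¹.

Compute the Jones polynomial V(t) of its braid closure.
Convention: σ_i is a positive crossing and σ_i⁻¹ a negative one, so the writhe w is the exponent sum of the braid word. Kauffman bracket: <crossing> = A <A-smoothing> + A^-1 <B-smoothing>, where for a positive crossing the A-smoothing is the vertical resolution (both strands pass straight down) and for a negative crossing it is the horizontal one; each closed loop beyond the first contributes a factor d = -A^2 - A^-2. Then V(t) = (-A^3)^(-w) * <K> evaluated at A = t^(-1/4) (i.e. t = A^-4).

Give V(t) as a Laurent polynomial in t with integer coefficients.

-t^5 + 3*t^4 - 6*t^3 + 9*t^2 - 11*t + 13 - 11*t^-1 + 9*t^-2 - 6*t^-3 + 3*t^-4 - t^-5

Derivation:
The presented braid s1 s1 s2^-1 s1 s1 s2^-1 s2^-1 s2^-1 s1 s2^-1 s3^-1 on 4 strands reduces by inverse Markov moves (closure unchanged at each step):
  Destabilize: the word has the form β·s3^-1 where s3^-1 occurs only as the final letter (β ∈ B_3); drop it and the last strand → 3 strands.
Reduced to β = s1 s1 s2^-1 s1 s1 s2^-1 s2^-1 s2^-1 s1 s2^-1 on 3 strands, 10 crossings.
Compute on β:
Braid: s1 s1 s2^-1 s1 s1 s2^-1 s2^-1 s2^-1 s1 s2^-1 on 3 strands, 10 crossings.
Writhe w = (#positive) - (#negative) = 5 - 5 = 0.
Enumerate smoothing states for the bracket polynomial. There are 2^10 = 1024 states.
Each crossing splits two ways (0=vertical, 1=horizontal). The state's weight is A^(#A-smoothings - #B-smoothings) * d^(loops - 1).
Tabulate the states by total A-exponent and number of loops L (A-exp: L × count):
  A^10: L=6 ×1
  A^8: L=5 ×10
  A^6: L=4 ×43, L=6 ×2
  A^4: L=3 ×98, L=5 ×22
  A^2: L=2 ×121, L=4 ×83, L=6 ×6
  A^0: L=1 ×73, L=3 ×140, L=5 ×38, L=7 ×1
  A^-2: L=2 ×121, L=4 ×79, L=6 ×10
  A^-4: L=3 ×95, L=5 ×24, L=7 ×1
  A^-6: L=4 ×42, L=6 ×3
  A^-8: L=5 ×10
  A^-10: L=6 ×1
Each group contributes A^e * Σ count * d^(L-1):
Powers of d = -A^2 - A^-2: d^2 = A^4 + 2 + A^-4; d^3 = -A^6 - 3*A^2 - 3*A^-2 - A^-6; d^4 = A^8 + 4*A^4 + 6 + 4*A^-4 + A^-8; d^5 = -A^10 - 5*A^6 - 10*A^2 - 10*A^-2 - 5*A^-6 - A^-10; d^6 = A^12 + 6*A^8 + 15*A^4 + 20 + 15*A^-4 + 6*A^-8 + A^-12.
  A^10 * (d^5) = -A^20 - 5*A^16 - 10*A^12 - 10*A^8 - 5*A^4 - 1
  A^8 * (10*d^4) = 10*A^16 + 40*A^12 + 60*A^8 + 40*A^4 + 10
  A^6 * (43*d^3 + 2*d^5) = -2*A^16 - 53*A^12 - 149*A^8 - 149*A^4 - 53 - 2*A^-4
  A^4 * (98*d^2 + 22*d^4) = 22*A^12 + 186*A^8 + 328*A^4 + 186 + 22*A^-4
  A^2 * (121*d + 83*d^3 + 6*d^5) = -6*A^12 - 113*A^8 - 430*A^4 - 430 - 113*A^-4 - 6*A^-8
  A^0 * (73 + 140*d^2 + 38*d^4 + d^6) = A^12 + 44*A^8 + 307*A^4 + 601 + 307*A^-4 + 44*A^-8 + A^-12
  A^-2 * (121*d + 79*d^3 + 10*d^5) = -10*A^8 - 129*A^4 - 458 - 458*A^-4 - 129*A^-8 - 10*A^-12
  A^-4 * (95*d^2 + 24*d^4 + d^6) = A^8 + 30*A^4 + 206 + 354*A^-4 + 206*A^-8 + 30*A^-12 + A^-16
  A^-6 * (42*d^3 + 3*d^5) = -3*A^4 - 57 - 156*A^-4 - 156*A^-8 - 57*A^-12 - 3*A^-16
  A^-8 * (10*d^4) = 10 + 40*A^-4 + 60*A^-8 + 40*A^-12 + 10*A^-16
  A^-10 * (d^5) = -1 - 5*A^-4 - 10*A^-8 - 10*A^-12 - 5*A^-16 - A^-20
Summing the groups: <K> = -A^20 + 3*A^16 - 6*A^12 + 9*A^8 - 11*A^4 + 13 - 11*A^-4 + 9*A^-8 - 6*A^-12 + 3*A^-16 - A^-20
Normalise by the writhe: (-A^3)^(-w) = (-A^3)^(0) = 1, so f(A) = 1 * <K> = -A^20 + 3*A^16 - 6*A^12 + 9*A^8 - 11*A^4 + 13 - 11*A^-4 + 9*A^-8 - 6*A^-12 + 3*A^-16 - A^-20.
Substitute A = t^(-1/4), i.e. A^e → t^(-e/4): V(t) = -t^5 + 3*t^4 - 6*t^3 + 9*t^2 - 11*t + 13 - 11*t^-1 + 9*t^-2 - 6*t^-3 + 3*t^-4 - t^-5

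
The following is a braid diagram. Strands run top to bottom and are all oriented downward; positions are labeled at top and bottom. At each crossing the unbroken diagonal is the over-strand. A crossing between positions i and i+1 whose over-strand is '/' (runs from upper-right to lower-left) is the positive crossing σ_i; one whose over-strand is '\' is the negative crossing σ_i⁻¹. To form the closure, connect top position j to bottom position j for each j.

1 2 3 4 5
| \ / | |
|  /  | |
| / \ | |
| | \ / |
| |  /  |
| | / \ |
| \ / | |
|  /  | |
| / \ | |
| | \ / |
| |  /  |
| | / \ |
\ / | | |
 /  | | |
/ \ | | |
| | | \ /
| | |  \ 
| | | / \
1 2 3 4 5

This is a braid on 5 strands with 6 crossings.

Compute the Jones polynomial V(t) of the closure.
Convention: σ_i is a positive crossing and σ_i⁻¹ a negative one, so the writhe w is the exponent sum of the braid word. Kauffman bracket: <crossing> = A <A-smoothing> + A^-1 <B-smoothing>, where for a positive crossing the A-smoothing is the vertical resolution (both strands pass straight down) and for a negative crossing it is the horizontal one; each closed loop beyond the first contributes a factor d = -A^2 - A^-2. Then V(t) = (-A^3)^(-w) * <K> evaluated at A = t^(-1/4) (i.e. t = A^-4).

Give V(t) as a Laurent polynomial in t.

-t^4 + t^3 + t

Derivation:
Reading the diagram top to bottom ('/'-over between positions i,i+1 = s_i, '\'-over = s_i^-1): braid word = s2 s3 s2 s3 s1 s4^-1.
The presented braid s2 s3 s2 s3 s1 s4^-1 on 5 strands reduces by inverse Markov moves (closure unchanged at each step):
  Destabilize: the word has the form β·s4^-1 where s4^-1 occurs only as the final letter (β ∈ B_4); drop it and the last strand → 4 strands.
Reduced to β = s2 s3 s2 s3 s1 on 4 strands, 5 crossings.
Compute on β:
Braid: s2 s3 s2 s3 s1 on 4 strands, 5 crossings.
Writhe w = (#positive) - (#negative) = 5 - 0 = 5.
Enumerate smoothing states for the bracket polynomial. There are 2^5 = 32 states.
Smooth each crossing (0=||, 1=⌣⌢); contribution A^(Σ sign_k(1-2s_k)) * d^(L-1).
  state 00000: A-exp=+5, loops=4, term = A^5 * d^3
  state 00001: A-exp=+3, loops=3, term = A^3 * d^2
  state 00010: A-exp=+3, loops=3, term = A^3 * d^2
  state 00011: A-exp=+1, loops=2, term = A^1 * d^1
  state 00100: A-exp=+3, loops=3, term = A^3 * d^2
  state 00101: A-exp=+1, loops=2, term = A^1 * d^1
  state 00110: A-exp=+1, loops=2, term = A^1 * d^1
  state 00111: A-exp=-1, loops=1, term = A^-1 * d^0
  state 01000: A-exp=+3, loops=3, term = A^3 * d^2
  state 01001: A-exp=+1, loops=2, term = A^1 * d^1
  state 01010: A-exp=+1, loops=4, term = A^1 * d^3
  state 01011: A-exp=-1, loops=3, term = A^-1 * d^2
  state 01100: A-exp=+1, loops=2, term = A^1 * d^1
  state 01101: A-exp=-1, loops=1, term = A^-1 * d^0
  state 01110: A-exp=-1, loops=3, term = A^-1 * d^2
  state 01111: A-exp=-3, loops=2, term = A^-3 * d^1
  state 10000: A-exp=+3, loops=3, term = A^3 * d^2
  state 10001: A-exp=+1, loops=2, term = A^1 * d^1
  state 10010: A-exp=+1, loops=2, term = A^1 * d^1
  state 10011: A-exp=-1, loops=1, term = A^-1 * d^0
  state 10100: A-exp=+1, loops=4, term = A^1 * d^3
  state 10101: A-exp=-1, loops=3, term = A^-1 * d^2
  state 10110: A-exp=-1, loops=3, term = A^-1 * d^2
  state 10111: A-exp=-3, loops=2, term = A^-3 * d^1
  state 11000: A-exp=+1, loops=2, term = A^1 * d^1
  state 11001: A-exp=-1, loops=1, term = A^-1 * d^0
  state 11010: A-exp=-1, loops=3, term = A^-1 * d^2
  state 11011: A-exp=-3, loops=2, term = A^-3 * d^1
  state 11100: A-exp=-1, loops=3, term = A^-1 * d^2
  state 11101: A-exp=-3, loops=2, term = A^-3 * d^1
  state 11110: A-exp=-3, loops=2, term = A^-3 * d^1
  state 11111: A-exp=-5, loops=1, term = A^-5 * d^0
Collect the terms by A-exponent (count of states per loop number):
Powers of d = -A^2 - A^-2: d^2 = A^4 + 2 + A^-4; d^3 = -A^6 - 3*A^2 - 3*A^-2 - A^-6.
  A^5 * (d^3) = -A^11 - 3*A^7 - 3*A^3 - A^-1
  A^3 * (5*d^2) = 5*A^7 + 10*A^3 + 5*A^-1
  A^1 * (8*d + 2*d^3) = -2*A^7 - 14*A^3 - 14*A^-1 - 2*A^-5
  A^-1 * (4 + 6*d^2) = 6*A^3 + 16*A^-1 + 6*A^-5
  A^-3 * (5*d) = -5*A^-1 - 5*A^-5
  A^-5 * (1) = A^-5
Summing the groups: <K> = -A^11 - A^3 + A^-1
Normalise by the writhe: (-A^3)^(-w) = (-A^3)^(-5) = -A^-15, so f(A) = -A^-15 * <K> = A^-4 + A^-12 - A^-16.
Substitute A = t^(-1/4), i.e. A^e → t^(-e/4): V(t) = -t^4 + t^3 + t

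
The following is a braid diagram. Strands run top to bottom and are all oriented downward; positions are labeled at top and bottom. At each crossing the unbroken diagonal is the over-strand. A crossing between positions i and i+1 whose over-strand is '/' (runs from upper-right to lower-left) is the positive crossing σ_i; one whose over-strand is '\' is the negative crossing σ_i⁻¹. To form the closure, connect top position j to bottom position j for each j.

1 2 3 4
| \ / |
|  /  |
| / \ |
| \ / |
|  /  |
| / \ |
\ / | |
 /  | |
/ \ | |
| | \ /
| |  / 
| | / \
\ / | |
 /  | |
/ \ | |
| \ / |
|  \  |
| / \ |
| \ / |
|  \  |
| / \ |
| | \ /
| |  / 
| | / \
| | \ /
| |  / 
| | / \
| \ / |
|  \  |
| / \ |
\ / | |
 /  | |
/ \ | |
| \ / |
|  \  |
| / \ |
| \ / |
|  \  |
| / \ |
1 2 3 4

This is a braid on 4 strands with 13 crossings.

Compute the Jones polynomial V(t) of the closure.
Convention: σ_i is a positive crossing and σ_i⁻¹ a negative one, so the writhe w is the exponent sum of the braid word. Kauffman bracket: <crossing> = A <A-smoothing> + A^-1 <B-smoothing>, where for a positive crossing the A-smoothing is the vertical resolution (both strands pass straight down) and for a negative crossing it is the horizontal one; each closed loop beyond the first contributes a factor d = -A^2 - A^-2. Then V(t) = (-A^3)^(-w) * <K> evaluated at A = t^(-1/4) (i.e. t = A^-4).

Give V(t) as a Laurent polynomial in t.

Reading the diagram top to bottom ('/'-over between positions i,i+1 = s_i, '\'-over = s_i^-1): braid word = s2 s2 s1 s3 s1 s2^-1 s2^-1 s3 s3 s2^-1 s1 s2^-1 s2^-1.
The presented braid s2 s2 s1 s3 s1 s2^-1 s2^-1 s3 s3 s2^-1 s1 s2^-1 s2^-1 on 4 strands reduces by inverse Markov moves (closure unchanged at each step):
  Deconjugate: the word is γ·β·γ⁻¹ with γ = s2 s2 (prefix) and γ⁻¹ = s2^-1 s2^-1 (suffix); strip both.
Reduced to β = s1 s3 s1 s2^-1 s2^-1 s3 s3 s2^-1 s1 on 4 strands, 9 crossings.
Compute on β:
Braid: s1 s3 s1 s2^-1 s2^-1 s3 s3 s2^-1 s1 on 4 strands, 9 crossings.
Writhe w = (#positive) - (#negative) = 6 - 3 = 3.
Computing the Kauffman bracket via state sum. There are 2^9 = 512 states.
For each crossing: s=0 is the vertical smoothing, s=1 horizontal. Crossing k contributes A^(sign_k * (1 - 2*s_k)); loop factor d = -A^2 - A^-2.
Tabulate the states by total A-exponent and number of loops L (A-exp: L × count):
  A^9: L=5 ×1
  A^7: L=4 ×9
  A^5: L=3 ×32, L=5 ×4
  A^3: L=2 ×55, L=4 ×28, L=6 ×1
  A^1: L=1 ×39, L=3 ×77, L=5 ×10
  A^-1: L=2 ×81, L=4 ×44, L=6 ×1
  A^-3: L=3 ×73, L=5 ×11
  A^-5: L=4 ×35, L=6 ×1
  A^-7: L=5 ×9
  A^-9: L=6 ×1
Each group contributes A^e * Σ count * d^(L-1):
Powers of d = -A^2 - A^-2: d^2 = A^4 + 2 + A^-4; d^3 = -A^6 - 3*A^2 - 3*A^-2 - A^-6; d^4 = A^8 + 4*A^4 + 6 + 4*A^-4 + A^-8; d^5 = -A^10 - 5*A^6 - 10*A^2 - 10*A^-2 - 5*A^-6 - A^-10.
  A^9 * (d^4) = A^17 + 4*A^13 + 6*A^9 + 4*A^5 + A
  A^7 * (9*d^3) = -9*A^13 - 27*A^9 - 27*A^5 - 9*A
  A^5 * (32*d^2 + 4*d^4) = 4*A^13 + 48*A^9 + 88*A^5 + 48*A + 4*A^-3
  A^3 * (55*d + 28*d^3 + d^5) = -A^13 - 33*A^9 - 149*A^5 - 149*A - 33*A^-3 - A^-7
  A^1 * (39 + 77*d^2 + 10*d^4) = 10*A^9 + 117*A^5 + 253*A + 117*A^-3 + 10*A^-7
  A^-1 * (81*d + 44*d^3 + d^5) = -A^9 - 49*A^5 - 223*A - 223*A^-3 - 49*A^-7 - A^-11
  A^-3 * (73*d^2 + 11*d^4) = 11*A^5 + 117*A + 212*A^-3 + 117*A^-7 + 11*A^-11
  A^-5 * (35*d^3 + d^5) = -A^5 - 40*A - 115*A^-3 - 115*A^-7 - 40*A^-11 - A^-15
  A^-7 * (9*d^4) = 9*A + 36*A^-3 + 54*A^-7 + 36*A^-11 + 9*A^-15
  A^-9 * (d^5) = -A - 5*A^-3 - 10*A^-7 - 10*A^-11 - 5*A^-15 - A^-19
Summing the groups: <K> = A^17 - 2*A^13 + 3*A^9 - 6*A^5 + 6*A - 7*A^-3 + 6*A^-7 - 4*A^-11 + 3*A^-15 - A^-19
Normalise by the writhe: (-A^3)^(-w) = (-A^3)^(-3) = -A^-9, so f(A) = -A^-9 * <K> = -A^8 + 2*A^4 - 3 + 6*A^-4 - 6*A^-8 + 7*A^-12 - 6*A^-16 + 4*A^-20 - 3*A^-24 + A^-28.
Substitute A = t^(-1/4), i.e. A^e → t^(-e/4): V(t) = t^7 - 3*t^6 + 4*t^5 - 6*t^4 + 7*t^3 - 6*t^2 + 6*t - 3 + 2*t^-1 - t^-2

Answer: t^7 - 3*t^6 + 4*t^5 - 6*t^4 + 7*t^3 - 6*t^2 + 6*t - 3 + 2*t^-1 - t^-2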